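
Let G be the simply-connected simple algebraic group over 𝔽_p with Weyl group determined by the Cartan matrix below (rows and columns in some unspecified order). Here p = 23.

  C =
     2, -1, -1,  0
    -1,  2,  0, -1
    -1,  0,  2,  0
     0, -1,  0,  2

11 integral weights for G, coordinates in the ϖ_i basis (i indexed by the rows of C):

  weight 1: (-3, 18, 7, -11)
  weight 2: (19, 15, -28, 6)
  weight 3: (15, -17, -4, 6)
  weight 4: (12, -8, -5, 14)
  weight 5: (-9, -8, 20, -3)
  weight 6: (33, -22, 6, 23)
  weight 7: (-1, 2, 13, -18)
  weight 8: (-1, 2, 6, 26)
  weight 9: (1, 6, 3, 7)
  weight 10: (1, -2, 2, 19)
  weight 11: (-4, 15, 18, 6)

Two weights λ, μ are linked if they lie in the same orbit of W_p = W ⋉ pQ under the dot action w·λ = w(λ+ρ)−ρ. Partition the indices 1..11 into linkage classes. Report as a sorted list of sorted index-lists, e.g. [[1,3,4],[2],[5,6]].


Dynkin diagram of C (from the 6 off-diagonal −1 entries): A_4.

Ā_23 reps of the 11 weights (A_4, coords as presented):

  λ_1 → (2, 7, 4, 8);  λ_2 → (3, 4, 0, 9);  λ_3 → (3, 4, 0, 9);  λ_4 → (2, 7, 4, 8);  λ_5 → (2, 7, 4, 8);  λ_6 → (1, 2, 2, 7);  λ_7 → (14, 0, 0, 3);  λ_8 → (3, 4, 0, 9);  λ_9 → (2, 7, 4, 8);  λ_10 → (1, 1, 2, 18);  λ_11 → (3, 4, 0, 9)

5 distinct reps among the 11 weights ⇒ 5 W_23-linkage classes:

[[1, 4, 5, 9], [2, 3, 8, 11], [6], [7], [10]]


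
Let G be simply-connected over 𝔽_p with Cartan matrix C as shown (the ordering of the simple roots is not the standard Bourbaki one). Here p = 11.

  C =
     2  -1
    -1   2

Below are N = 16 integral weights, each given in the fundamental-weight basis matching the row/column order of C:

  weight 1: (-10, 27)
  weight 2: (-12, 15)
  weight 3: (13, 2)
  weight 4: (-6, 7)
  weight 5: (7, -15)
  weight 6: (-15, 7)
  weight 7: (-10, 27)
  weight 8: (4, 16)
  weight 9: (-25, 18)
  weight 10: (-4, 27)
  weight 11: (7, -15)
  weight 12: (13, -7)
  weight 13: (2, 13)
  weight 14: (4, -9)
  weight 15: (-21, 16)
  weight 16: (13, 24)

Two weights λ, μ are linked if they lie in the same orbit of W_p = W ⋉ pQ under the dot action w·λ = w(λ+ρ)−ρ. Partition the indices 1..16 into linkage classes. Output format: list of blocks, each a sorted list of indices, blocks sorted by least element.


Type A_2, rank 2, |W|=6; reorder rows/cols to standard.

Each λ_j+ρ reduced to Ā_11; 2-tuples below use C's row order:

  λ_1+ρ ↦ (2, 6)
  λ_2+ρ ↦ (6, 0)
  λ_3+ρ ↦ (5, 3)
  λ_4+ρ ↦ (5, 3)
  λ_5+ρ ↦ (3, 5)
  λ_6+ρ ↦ (5, 3)
  λ_7+ρ ↦ (2, 6)
  λ_8+ρ ↦ (6, 0)
  λ_9+ρ ↦ (2, 6)
  λ_10+ρ ↦ (5, 3)
  λ_11+ρ ↦ (3, 5)
  λ_12+ρ ↦ (5, 3)
  λ_13+ρ ↦ (3, 5)
  λ_14+ρ ↦ (3, 5)
  λ_15+ρ ↦ (2, 6)
  λ_16+ρ ↦ (3, 5)

Linkage partition of the 16 weights (4 classes, p=11):

[[1, 7, 9, 15], [2, 8], [3, 4, 6, 10, 12], [5, 11, 13, 14, 16]]


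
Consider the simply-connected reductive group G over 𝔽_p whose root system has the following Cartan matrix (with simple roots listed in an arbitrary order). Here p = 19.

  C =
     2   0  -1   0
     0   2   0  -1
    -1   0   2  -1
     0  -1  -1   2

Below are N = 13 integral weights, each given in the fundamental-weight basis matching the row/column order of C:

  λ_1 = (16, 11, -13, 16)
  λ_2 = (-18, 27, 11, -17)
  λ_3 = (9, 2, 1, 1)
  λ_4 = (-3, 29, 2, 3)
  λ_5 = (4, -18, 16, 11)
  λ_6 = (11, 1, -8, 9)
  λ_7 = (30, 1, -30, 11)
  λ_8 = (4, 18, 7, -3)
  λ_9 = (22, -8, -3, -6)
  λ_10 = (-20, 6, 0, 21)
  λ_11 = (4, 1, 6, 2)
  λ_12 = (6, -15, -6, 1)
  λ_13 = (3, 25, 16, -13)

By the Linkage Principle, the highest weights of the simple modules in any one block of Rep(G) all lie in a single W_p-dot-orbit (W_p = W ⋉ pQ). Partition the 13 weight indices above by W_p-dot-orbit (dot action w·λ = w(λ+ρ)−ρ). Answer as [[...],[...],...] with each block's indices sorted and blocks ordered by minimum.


Root system A_4: the 4×4 matrix C matches after relabeling.

Each λ_j+ρ reduced to Ā_19; 4-tuples below use C's row order:

  1: (10, 3, 2, 2) · 2: (5, 2, 7, 3) · 3: (10, 3, 2, 2) · 4: (1, 1, 4, 11) · 5: (10, 3, 2, 2) · 6: (5, 2, 7, 3) · 7: (10, 3, 2, 2) · 8: (6, 6, 0, 2) · 9: (5, 2, 7, 3) · 10: (7, 1, 8, 0) · 11: (5, 2, 7, 3) · 12: (10, 3, 2, 2) · 13: (5, 2, 7, 3)

Linkage partition of the 13 weights (5 classes, p=19):

[[1, 3, 5, 7, 12], [2, 6, 9, 11, 13], [4], [8], [10]]


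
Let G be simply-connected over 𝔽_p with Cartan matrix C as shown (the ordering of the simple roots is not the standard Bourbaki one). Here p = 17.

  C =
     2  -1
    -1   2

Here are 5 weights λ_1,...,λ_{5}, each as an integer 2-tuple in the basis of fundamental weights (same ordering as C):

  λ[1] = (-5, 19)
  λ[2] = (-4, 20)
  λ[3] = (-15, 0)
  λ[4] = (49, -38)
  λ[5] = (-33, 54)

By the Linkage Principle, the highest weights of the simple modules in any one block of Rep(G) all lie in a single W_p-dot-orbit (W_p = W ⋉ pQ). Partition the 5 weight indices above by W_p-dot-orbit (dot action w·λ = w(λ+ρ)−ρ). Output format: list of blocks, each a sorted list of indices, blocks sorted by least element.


Cartan matrix: type A_2 (|W|=6); un-permuting the 2 rows.

W_17-reps of the 5 weights in Ā_17 (same 2-coord order as C):

    λ_1+ρ ↦ (1, 13)
    λ_2+ρ ↦ (1, 13)
    λ_3+ρ ↦ (1, 13)
    λ_4+ρ ↦ (1, 13)
    λ_5+ρ ↦ (11, 2)

These 5 weights hit 2 W_17-dot-orbits; sizes (4, 1):

[[1, 2, 3, 4], [5]]


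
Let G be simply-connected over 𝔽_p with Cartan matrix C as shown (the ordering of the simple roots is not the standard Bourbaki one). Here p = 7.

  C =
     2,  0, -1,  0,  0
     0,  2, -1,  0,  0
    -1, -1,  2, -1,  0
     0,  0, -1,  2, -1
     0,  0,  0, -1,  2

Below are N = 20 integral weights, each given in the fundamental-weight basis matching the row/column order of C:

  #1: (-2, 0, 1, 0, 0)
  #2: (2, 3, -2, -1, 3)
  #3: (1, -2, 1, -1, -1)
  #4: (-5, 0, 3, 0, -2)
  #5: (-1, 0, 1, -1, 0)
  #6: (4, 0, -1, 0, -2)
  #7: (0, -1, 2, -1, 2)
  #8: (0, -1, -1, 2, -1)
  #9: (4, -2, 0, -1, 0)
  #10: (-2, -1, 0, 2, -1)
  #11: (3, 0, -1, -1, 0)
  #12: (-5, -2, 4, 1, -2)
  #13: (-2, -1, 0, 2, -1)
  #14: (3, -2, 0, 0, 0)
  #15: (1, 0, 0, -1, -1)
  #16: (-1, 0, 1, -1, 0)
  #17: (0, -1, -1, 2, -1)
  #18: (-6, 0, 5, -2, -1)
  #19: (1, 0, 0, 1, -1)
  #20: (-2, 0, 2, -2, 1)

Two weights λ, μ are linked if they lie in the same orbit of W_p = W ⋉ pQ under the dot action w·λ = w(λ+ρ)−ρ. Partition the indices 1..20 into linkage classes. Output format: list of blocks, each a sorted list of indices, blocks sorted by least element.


D_5 Cartan matrix, 5 simple roots permuted; ρ=(1,1,1,1,1).

λ_j+ρ reflected into Ā_7 (⟨·,θ^∨⟩≤7); 5-tuples as given:

  [1] (1, 1, 1, 1, 1)
  [2] (0, 1, 2, 0, 1)
  [3] (2, 1, 1, 0, 0)
  [4] (4, 1, 0, 0, 1)
  [5] (0, 1, 2, 0, 1)
  [6] (5, 1, 0, 0, 1)
  [7] (1, 0, 0, 3, 0)
  [8] (1, 0, 0, 3, 0)
  [9] (5, 1, 0, 0, 1)
  [10] (1, 0, 0, 3, 0)
  [11] (4, 1, 0, 0, 1)
  [12] (4, 1, 0, 0, 1)
  [13] (1, 0, 0, 3, 0)
  [14] (4, 1, 0, 0, 1)
  [15] (2, 1, 1, 0, 0)
  [16] (0, 1, 2, 0, 1)
  [17] (1, 0, 0, 3, 0)
  [18] (5, 1, 0, 0, 1)
  [19] (2, 1, 1, 0, 0)
  [20] (1, 1, 1, 1, 1)

Partition of {1..20} into 6 W_7-dot-orbits:

[[1, 20], [2, 5, 16], [3, 15, 19], [4, 11, 12, 14], [6, 9, 18], [7, 8, 10, 13, 17]]


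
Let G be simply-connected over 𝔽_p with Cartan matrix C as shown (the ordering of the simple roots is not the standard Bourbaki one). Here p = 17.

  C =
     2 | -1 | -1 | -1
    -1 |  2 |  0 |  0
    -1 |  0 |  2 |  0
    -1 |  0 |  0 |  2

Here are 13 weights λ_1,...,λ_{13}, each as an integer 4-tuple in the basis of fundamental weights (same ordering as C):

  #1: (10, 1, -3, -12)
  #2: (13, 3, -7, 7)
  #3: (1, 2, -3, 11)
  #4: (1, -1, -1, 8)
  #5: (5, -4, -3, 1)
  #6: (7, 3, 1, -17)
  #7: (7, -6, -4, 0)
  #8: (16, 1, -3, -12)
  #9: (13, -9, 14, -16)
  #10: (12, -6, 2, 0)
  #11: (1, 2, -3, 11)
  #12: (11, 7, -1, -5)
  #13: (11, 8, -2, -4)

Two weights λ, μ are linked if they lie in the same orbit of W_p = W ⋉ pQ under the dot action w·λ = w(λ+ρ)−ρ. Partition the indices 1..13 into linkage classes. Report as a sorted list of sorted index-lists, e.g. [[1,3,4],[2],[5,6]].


Cartan matrix: type D_4 (|W|=192); un-permuting the 4 rows.

W_17-reps of the 13 weights in Ā_17 (same 4-coord order as C):

  λ_1+ρ ↦ (2, 0, 0, 9) · λ_2+ρ ↦ (0, 5, 3, 1) · λ_3+ρ ↦ (0, 3, 2, 12) · λ_4+ρ ↦ (2, 0, 0, 9) · λ_5+ρ ↦ (1, 3, 2, 2) · λ_6+ρ ↦ (2, 2, 4, 6) · λ_7+ρ ↦ (0, 5, 3, 1) · λ_8+ρ ↦ (2, 0, 0, 9) · λ_9+ρ ↦ (1, 3, 2, 2) · λ_10+ρ ↦ (0, 5, 3, 1) · λ_11+ρ ↦ (0, 3, 2, 12) · λ_12+ρ ↦ (0, 5, 3, 1) · λ_13+ρ ↦ (0, 5, 3, 1)

The 13 indices split into 5 linkage classes (same alcove rep ⇔ same W_17-dot-orbit):

[[1, 4, 8], [2, 7, 10, 12, 13], [3, 11], [5, 9], [6]]


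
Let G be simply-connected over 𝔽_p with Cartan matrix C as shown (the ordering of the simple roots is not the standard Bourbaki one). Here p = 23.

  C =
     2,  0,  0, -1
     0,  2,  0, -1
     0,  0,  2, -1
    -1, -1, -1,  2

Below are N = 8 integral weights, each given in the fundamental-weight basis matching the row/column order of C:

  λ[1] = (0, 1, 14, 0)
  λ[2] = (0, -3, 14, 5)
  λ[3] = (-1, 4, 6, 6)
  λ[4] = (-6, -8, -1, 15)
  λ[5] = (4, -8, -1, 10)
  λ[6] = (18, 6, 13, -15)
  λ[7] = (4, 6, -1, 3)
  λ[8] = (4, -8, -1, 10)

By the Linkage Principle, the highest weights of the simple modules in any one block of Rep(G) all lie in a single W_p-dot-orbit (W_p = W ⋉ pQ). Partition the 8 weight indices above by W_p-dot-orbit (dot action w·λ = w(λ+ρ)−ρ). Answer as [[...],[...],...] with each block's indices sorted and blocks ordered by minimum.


D_4 Cartan matrix, 4 simple roots permuted; ρ=(1,1,1,1).

Folding the 8 weights λ_j+ρ into Ā_23 (reps in the given 4-coord order):

  λ_1 → (1, 2, 15, 1);  λ_2 → (1, 2, 15, 1);  λ_3 → (0, 5, 7, 4);  λ_4 → (5, 7, 0, 4);  λ_5 → (5, 7, 0, 4);  λ_6 → (5, 7, 0, 4);  λ_7 → (5, 7, 0, 4);  λ_8 → (5, 7, 0, 4)

Grouping the 8 weights by Ā_23-representative: 3 linkage classes.

[[1, 2], [3], [4, 5, 6, 7, 8]]


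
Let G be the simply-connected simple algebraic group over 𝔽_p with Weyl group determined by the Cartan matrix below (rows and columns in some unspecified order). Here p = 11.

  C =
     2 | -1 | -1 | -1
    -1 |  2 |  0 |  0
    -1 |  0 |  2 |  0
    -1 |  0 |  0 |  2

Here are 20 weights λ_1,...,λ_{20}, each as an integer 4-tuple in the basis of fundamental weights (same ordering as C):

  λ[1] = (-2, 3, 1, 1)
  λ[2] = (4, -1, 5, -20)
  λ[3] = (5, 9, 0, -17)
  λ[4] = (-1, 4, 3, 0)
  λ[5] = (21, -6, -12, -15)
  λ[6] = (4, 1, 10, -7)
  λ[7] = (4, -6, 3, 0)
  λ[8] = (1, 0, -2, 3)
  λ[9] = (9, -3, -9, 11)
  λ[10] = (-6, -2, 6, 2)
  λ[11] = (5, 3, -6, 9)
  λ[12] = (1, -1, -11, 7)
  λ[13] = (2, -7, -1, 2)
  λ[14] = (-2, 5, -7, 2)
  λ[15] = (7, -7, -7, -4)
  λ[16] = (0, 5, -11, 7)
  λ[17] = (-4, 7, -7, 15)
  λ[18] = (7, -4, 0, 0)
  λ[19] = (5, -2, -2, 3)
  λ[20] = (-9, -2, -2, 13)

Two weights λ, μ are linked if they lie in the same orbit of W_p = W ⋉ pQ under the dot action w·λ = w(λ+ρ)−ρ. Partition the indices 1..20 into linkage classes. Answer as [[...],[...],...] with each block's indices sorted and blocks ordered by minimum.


Root system D_4: the 4×4 matrix C matches after relabeling.

Alcove-folded reps (p=11, 20 weights, presented ϖ-order):

  λ_1 → (1, 3, 1, 1) · λ_2 → (0, 3, 3, 0) · λ_3 → (0, 5, 4, 1) · λ_4 → (0, 5, 4, 1) · λ_5 → (0, 3, 3, 0) · λ_6 → (0, 5, 4, 1) · λ_7 → (0, 5, 4, 1) · λ_8 → (1, 1, 1, 4) · λ_9 → (0, 8, 2, 0) · λ_10 → (1, 3, 1, 1) · λ_11 → (0, 5, 4, 1) · λ_12 → (0, 8, 2, 0) · λ_13 → (0, 3, 3, 0) · λ_14 → (1, 1, 1, 4) · λ_15 → (1, 1, 1, 4) · λ_16 → (1, 3, 1, 1) · λ_17 → (1, 3, 1, 1) · λ_18 → (1, 3, 1, 1) · λ_19 → (1, 1, 1, 4) · λ_20 → (1, 1, 1, 4)

Linkage partition of the 20 weights (5 classes, p=11):

[[1, 10, 16, 17, 18], [2, 5, 13], [3, 4, 6, 7, 11], [8, 14, 15, 19, 20], [9, 12]]


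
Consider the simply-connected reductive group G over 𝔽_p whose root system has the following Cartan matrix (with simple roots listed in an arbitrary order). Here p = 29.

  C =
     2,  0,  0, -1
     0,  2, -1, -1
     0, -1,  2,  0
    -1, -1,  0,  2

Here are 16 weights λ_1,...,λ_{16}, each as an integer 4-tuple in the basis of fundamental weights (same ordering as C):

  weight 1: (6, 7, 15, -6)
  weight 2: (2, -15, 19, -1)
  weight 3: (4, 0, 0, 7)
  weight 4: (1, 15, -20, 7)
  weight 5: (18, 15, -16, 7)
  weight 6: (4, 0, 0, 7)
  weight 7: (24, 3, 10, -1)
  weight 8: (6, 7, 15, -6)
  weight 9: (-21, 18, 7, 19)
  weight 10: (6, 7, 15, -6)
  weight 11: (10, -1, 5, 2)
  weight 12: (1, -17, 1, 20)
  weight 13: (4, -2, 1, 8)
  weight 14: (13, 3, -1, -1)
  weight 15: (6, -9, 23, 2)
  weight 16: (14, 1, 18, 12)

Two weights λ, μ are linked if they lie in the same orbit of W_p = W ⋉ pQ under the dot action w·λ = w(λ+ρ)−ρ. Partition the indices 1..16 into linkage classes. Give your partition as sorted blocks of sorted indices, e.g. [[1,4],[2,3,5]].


Dynkin diagram of C (from the 6 off-diagonal −1 entries): A_4.

Ā_29 reps of the 16 weights (A_4, coords as presented):

  1: (2, 3, 16, 5) · 2: (11, 0, 6, 3) · 3: (5, 1, 1, 8) · 4: (2, 3, 16, 5) · 5: (5, 1, 1, 8) · 6: (5, 1, 1, 8) · 7: (14, 4, 0, 0) · 8: (2, 3, 16, 5) · 9: (2, 9, 10, 0) · 10: (2, 3, 16, 5) · 11: (11, 0, 6, 3) · 12: (2, 2, 14, 5) · 13: (5, 1, 1, 8) · 14: (14, 4, 0, 0) · 15: (2, 3, 16, 5) · 16: (5, 1, 1, 8)

These 16 weights hit 6 W_29-dot-orbits; sizes (5, 2, 5, 2, 1, 1):

[[1, 4, 8, 10, 15], [2, 11], [3, 5, 6, 13, 16], [7, 14], [9], [12]]


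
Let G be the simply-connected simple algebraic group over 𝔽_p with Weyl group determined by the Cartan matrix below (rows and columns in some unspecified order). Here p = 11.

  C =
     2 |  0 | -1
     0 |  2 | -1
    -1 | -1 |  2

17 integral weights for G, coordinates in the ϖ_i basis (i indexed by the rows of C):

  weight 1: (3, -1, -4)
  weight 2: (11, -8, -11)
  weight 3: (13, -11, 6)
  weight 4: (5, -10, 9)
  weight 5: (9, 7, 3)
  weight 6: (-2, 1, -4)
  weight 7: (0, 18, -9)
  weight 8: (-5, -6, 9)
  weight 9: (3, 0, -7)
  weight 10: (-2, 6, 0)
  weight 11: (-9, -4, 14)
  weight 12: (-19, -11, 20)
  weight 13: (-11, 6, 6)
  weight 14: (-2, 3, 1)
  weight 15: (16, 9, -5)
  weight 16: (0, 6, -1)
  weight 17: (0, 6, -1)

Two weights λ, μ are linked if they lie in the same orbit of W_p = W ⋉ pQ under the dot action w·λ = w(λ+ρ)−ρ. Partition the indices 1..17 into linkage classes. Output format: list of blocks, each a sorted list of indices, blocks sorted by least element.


A_3 Cartan matrix, 3 simple roots permuted; ρ=(1,1,1).

λ_j+ρ reflected into Ā_11 (⟨·,θ^∨⟩≤11); 3-tuples as given:

    1: (1, 3, 0)
    2: (1, 4, 1)
    3: (1, 3, 0)
    4: (1, 4, 1)
    5: (1, 3, 0)
    6: (2, 1, 1)
    7: (1, 3, 0)
    8: (4, 5, 1)
    9: (1, 4, 1)
    10: (1, 7, 0)
    11: (4, 1, 3)
    12: (1, 7, 0)
    13: (4, 1, 3)
    14: (1, 4, 1)
    15: (1, 4, 1)
    16: (1, 7, 0)
    17: (1, 7, 0)

6 distinct reps among the 17 weights ⇒ 6 W_11-linkage classes:

[[1, 3, 5, 7], [2, 4, 9, 14, 15], [6], [8], [10, 12, 16, 17], [11, 13]]


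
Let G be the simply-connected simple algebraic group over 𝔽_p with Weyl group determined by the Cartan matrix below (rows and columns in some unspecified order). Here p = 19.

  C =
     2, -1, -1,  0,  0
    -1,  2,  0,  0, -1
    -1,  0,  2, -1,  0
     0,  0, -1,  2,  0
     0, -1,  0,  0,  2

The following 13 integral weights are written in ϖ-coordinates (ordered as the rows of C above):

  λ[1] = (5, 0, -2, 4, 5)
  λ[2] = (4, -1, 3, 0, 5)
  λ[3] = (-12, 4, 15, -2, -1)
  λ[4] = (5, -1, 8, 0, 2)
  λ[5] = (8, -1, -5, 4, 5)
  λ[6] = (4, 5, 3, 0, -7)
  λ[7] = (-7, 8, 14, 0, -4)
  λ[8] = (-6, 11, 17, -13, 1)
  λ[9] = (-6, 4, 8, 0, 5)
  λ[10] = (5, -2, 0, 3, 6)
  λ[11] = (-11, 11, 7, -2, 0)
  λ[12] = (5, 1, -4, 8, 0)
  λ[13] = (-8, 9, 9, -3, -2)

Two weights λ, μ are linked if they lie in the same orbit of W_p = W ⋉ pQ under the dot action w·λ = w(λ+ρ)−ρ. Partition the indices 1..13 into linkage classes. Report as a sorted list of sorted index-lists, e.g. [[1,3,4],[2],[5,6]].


Type A_5, rank 5, |W|=720; reorder rows/cols to standard.

Alcove-folded reps (p=19, 13 weights, presented ϖ-order):

  1: (5, 1, 1, 4, 6) · 2: (5, 0, 4, 1, 6) · 3: (5, 0, 4, 1, 6) · 4: (6, 0, 9, 1, 3) · 5: (5, 0, 4, 1, 6) · 6: (5, 0, 4, 1, 6) · 7: (6, 0, 9, 1, 3) · 8: (5, 1, 1, 4, 6) · 9: (5, 0, 4, 1, 6) · 10: (5, 1, 1, 4, 6) · 11: (7, 2, 1, 2, 1) · 12: (3, 2, 3, 6, 1) · 13: (7, 2, 1, 2, 1)

The 13 indices split into 5 linkage classes (same alcove rep ⇔ same W_19-dot-orbit):

[[1, 8, 10], [2, 3, 5, 6, 9], [4, 7], [11, 13], [12]]


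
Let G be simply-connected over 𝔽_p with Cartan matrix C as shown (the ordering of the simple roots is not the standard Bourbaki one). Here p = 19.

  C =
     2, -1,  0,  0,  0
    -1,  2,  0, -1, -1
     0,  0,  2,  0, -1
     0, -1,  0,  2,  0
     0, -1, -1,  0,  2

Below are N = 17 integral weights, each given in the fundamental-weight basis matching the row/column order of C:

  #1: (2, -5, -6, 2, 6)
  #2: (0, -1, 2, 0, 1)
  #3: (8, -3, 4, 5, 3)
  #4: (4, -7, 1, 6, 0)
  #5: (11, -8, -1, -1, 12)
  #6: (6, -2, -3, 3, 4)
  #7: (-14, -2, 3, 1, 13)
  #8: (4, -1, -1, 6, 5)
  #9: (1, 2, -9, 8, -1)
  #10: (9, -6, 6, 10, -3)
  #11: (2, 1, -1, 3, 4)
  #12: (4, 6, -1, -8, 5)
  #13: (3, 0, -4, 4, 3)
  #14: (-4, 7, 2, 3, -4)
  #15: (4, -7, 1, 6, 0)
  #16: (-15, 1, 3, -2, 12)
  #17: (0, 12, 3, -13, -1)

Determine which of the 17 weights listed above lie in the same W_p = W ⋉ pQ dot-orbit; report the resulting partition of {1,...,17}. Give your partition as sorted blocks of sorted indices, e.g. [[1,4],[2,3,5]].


Cartan matrix: type D_5 (|W|=1920); un-permuting the 5 rows.

λ_j+ρ reflected into Ā_19 (⟨·,θ^∨⟩≤19); 5-tuples as given:

    [1] (1, 0, 3, 1, 2)
    [2] (1, 0, 3, 1, 2)
    [3] (6, 1, 2, 3, 2)
    [4] (1, 0, 3, 1, 2)
    [5] (5, 0, 0, 7, 1)
    [6] (6, 1, 2, 3, 2)
    [7] (1, 1, 4, 12, 0)
    [8] (5, 0, 0, 7, 1)
    [9] (3, 2, 0, 4, 3)
    [10] (3, 2, 0, 4, 3)
    [11] (3, 2, 0, 4, 3)
    [12] (5, 0, 0, 7, 1)
    [13] (4, 1, 3, 5, 1)
    [14] (3, 2, 0, 4, 3)
    [15] (1, 0, 3, 1, 2)
    [16] (1, 1, 4, 12, 0)
    [17] (1, 1, 4, 12, 0)

Linkage partition of the 17 weights (6 classes, p=19):

[[1, 2, 4, 15], [3, 6], [5, 8, 12], [7, 16, 17], [9, 10, 11, 14], [13]]


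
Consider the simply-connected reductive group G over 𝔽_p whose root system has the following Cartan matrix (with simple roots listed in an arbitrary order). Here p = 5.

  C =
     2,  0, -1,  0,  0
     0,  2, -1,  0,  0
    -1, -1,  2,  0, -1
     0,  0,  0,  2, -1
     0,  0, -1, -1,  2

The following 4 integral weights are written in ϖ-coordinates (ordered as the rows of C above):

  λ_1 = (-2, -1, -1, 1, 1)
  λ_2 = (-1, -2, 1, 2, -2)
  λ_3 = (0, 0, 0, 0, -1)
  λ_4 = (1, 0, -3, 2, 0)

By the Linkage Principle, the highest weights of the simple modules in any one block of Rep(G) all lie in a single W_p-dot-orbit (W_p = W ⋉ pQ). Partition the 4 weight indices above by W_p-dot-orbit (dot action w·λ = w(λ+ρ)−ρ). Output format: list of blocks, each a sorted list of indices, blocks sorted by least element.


Dynkin diagram of C (from the 8 off-diagonal −1 entries): D_5.

Folding the 4 weights λ_j+ρ into Ā_5 (reps in the given 5-coord order):

    1: (0, 1, 0, 2, 1)
    2: (0, 1, 0, 2, 1)
    3: (1, 1, 1, 1, 0)
    4: (0, 1, 0, 2, 1)

Linkage partition of the 4 weights (2 classes, p=5):

[[1, 2, 4], [3]]


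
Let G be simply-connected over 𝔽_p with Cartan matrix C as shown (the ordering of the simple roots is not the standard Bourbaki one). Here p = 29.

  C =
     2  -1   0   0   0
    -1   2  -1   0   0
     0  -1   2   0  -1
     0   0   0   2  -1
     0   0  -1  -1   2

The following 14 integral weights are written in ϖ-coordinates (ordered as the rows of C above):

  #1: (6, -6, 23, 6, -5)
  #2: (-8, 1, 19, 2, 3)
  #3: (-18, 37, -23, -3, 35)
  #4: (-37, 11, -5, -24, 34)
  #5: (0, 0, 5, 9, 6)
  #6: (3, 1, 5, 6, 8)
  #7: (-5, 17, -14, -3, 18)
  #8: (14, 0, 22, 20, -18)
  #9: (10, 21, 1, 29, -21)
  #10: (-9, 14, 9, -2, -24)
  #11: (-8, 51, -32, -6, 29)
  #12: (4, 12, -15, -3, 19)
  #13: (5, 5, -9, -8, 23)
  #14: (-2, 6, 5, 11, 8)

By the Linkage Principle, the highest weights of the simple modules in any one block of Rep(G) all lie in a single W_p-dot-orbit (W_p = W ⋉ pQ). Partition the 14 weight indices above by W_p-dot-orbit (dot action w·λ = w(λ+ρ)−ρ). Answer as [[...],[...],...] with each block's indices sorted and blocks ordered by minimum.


C ↔ A_5 under row/col permutation; |W(A_5)| = 720.

W_29-reps of the 14 weights in Ā_29 (same 5-coord order as C):

  [1] (2, 5, 15, 3, 4)
  [2] (2, 5, 15, 3, 4)
  [3] (4, 2, 6, 7, 9)
  [4] (4, 2, 6, 7, 9)
  [5] (1, 1, 6, 10, 7)
  [6] (4, 2, 6, 7, 9)
  [7] (4, 1, 13, 2, 4)
  [8] (1, 1, 6, 10, 7)
  [9] (4, 1, 13, 2, 4)
  [10] (1, 1, 6, 10, 7)
  [11] (1, 1, 6, 10, 7)
  [12] (4, 1, 13, 2, 4)
  [13] (4, 2, 6, 7, 9)
  [14] (4, 2, 6, 7, 9)

Linkage partition of the 14 weights (4 classes, p=29):

[[1, 2], [3, 4, 6, 13, 14], [5, 8, 10, 11], [7, 9, 12]]


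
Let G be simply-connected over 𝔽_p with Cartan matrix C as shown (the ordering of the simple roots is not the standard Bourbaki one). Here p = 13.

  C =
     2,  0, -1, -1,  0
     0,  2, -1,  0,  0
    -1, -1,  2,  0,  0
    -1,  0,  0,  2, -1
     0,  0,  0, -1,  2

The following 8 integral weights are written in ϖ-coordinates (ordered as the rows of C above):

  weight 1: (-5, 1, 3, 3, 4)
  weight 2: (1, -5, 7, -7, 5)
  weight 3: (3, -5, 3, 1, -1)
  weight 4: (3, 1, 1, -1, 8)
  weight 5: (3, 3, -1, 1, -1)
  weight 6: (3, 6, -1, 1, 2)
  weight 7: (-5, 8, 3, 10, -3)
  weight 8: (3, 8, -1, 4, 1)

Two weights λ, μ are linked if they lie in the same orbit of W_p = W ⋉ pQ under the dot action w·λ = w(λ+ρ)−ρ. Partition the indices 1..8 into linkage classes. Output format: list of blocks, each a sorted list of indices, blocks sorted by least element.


Root system A_5: the 5×5 matrix C matches after relabeling.

W_13-reps of the 8 weights in Ā_13 (same 5-coord order as C):

    [1] (4, 2, 0, 0, 5)
    [2] (4, 4, 0, 2, 0)
    [3] (4, 4, 0, 2, 0)
    [4] (4, 2, 0, 0, 5)
    [5] (4, 4, 0, 2, 0)
    [6] (4, 4, 0, 2, 0)
    [7] (4, 2, 0, 0, 5)
    [8] (4, 2, 0, 0, 5)

These 8 weights hit 2 W_13-dot-orbits; sizes (4, 4):

[[1, 4, 7, 8], [2, 3, 5, 6]]


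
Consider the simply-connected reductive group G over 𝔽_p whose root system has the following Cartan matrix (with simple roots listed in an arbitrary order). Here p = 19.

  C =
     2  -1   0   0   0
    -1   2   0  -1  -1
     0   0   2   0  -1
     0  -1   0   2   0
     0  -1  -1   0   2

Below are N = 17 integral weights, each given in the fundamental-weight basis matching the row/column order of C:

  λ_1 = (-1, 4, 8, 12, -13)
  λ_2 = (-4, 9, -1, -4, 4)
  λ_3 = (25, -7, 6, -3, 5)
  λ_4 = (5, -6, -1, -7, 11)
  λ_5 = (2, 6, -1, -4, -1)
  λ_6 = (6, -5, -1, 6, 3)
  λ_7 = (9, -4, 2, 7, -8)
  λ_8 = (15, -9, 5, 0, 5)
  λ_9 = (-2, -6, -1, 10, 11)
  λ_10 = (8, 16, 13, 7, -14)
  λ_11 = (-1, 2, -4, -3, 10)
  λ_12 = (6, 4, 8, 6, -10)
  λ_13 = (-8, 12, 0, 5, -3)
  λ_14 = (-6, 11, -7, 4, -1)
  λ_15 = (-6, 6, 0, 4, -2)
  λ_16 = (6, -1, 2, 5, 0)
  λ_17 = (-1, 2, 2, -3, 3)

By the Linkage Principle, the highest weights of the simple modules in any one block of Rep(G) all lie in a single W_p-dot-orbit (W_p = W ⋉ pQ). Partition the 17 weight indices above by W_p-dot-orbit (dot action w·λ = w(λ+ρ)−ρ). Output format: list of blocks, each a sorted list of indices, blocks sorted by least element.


C ↔ D_5 under row/col permutation; |W(D_5)| = 1920.

Ā_19 reps of the 17 weights (D_5, coords as presented):

  [1] (7, 0, 3, 6, 1);  [2] (3, 4, 0, 3, 0);  [3] (5, 1, 0, 5, 1);  [4] (5, 1, 0, 5, 1);  [5] (3, 4, 0, 3, 0);  [6] (3, 4, 0, 3, 0);  [7] (0, 1, 3, 2, 4);  [8] (7, 0, 3, 6, 1);  [9] (5, 1, 0, 5, 1);  [10] (7, 0, 3, 6, 1);  [11] (0, 1, 3, 2, 4);  [12] (3, 4, 0, 3, 0);  [13] (7, 0, 3, 6, 1);  [14] (5, 1, 0, 5, 1);  [15] (5, 1, 0, 5, 1);  [16] (7, 0, 3, 6, 1);  [17] (0, 1, 3, 2, 4)

Linkage partition of the 17 weights (4 classes, p=19):

[[1, 8, 10, 13, 16], [2, 5, 6, 12], [3, 4, 9, 14, 15], [7, 11, 17]]


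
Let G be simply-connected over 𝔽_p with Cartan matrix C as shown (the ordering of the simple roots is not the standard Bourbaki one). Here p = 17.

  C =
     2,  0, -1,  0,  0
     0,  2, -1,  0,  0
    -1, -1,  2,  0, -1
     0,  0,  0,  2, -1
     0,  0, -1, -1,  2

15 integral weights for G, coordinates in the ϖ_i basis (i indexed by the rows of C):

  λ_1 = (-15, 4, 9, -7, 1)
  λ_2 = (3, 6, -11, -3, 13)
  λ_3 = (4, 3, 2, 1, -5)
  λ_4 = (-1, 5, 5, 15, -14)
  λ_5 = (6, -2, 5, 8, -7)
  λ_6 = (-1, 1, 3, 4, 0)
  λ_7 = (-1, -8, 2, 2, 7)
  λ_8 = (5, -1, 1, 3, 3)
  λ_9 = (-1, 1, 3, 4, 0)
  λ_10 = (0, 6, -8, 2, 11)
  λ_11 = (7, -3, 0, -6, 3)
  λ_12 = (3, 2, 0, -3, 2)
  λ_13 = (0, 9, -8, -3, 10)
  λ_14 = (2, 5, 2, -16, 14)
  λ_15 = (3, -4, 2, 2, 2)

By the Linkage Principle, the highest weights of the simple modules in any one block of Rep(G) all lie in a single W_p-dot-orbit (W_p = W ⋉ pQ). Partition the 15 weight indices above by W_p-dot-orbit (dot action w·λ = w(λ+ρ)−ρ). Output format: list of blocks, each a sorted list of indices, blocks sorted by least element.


D_5 Cartan matrix, 5 simple roots permuted; ρ=(1,1,1,1,1).

Alcove-folded reps (p=17, 15 weights, presented ϖ-order):

  λ_1 → (6, 3, 1, 2, 2)
  λ_2 → (6, 3, 1, 2, 2)
  λ_3 → (4, 3, 1, 2, 1)
  λ_4 → (6, 0, 1, 3, 1)
  λ_5 → (6, 0, 1, 3, 1)
  λ_6 → (0, 2, 4, 5, 1)
  λ_7 → (4, 3, 0, 3, 3)
  λ_8 → (6, 0, 1, 3, 1)
  λ_9 → (0, 2, 4, 5, 1)
  λ_10 → (6, 0, 1, 3, 1)
  λ_11 → (6, 0, 1, 3, 1)
  λ_12 → (4, 3, 1, 2, 1)
  λ_13 → (6, 3, 1, 2, 2)
  λ_14 → (6, 3, 1, 2, 2)
  λ_15 → (4, 3, 0, 3, 3)

The 15 indices split into 5 linkage classes (same alcove rep ⇔ same W_17-dot-orbit):

[[1, 2, 13, 14], [3, 12], [4, 5, 8, 10, 11], [6, 9], [7, 15]]


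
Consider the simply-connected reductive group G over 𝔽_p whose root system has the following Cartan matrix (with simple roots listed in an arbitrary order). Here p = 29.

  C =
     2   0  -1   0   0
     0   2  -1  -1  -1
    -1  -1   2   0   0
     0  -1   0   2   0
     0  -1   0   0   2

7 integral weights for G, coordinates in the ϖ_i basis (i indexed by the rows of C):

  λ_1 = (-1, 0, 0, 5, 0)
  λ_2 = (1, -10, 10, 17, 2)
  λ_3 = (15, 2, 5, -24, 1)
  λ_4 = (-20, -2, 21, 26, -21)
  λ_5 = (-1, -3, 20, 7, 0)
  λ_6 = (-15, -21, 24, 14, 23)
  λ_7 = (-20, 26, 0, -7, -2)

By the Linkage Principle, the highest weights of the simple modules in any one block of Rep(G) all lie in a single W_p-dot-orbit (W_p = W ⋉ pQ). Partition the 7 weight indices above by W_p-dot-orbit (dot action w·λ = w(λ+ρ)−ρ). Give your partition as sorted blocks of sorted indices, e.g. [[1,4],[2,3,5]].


D_5 Cartan matrix, 5 simple roots permuted; ρ=(1,1,1,1,1).

λ_j+ρ reflected into Ā_29 (⟨·,θ^∨⟩≤29); 5-tuples as given:

  λ_1 → (0, 1, 1, 6, 1) · λ_2 → (2, 3, 2, 9, 6) · λ_3 → (2, 3, 2, 9, 6) · λ_4 → (0, 1, 1, 6, 1) · λ_5 → (0, 1, 1, 6, 1) · λ_6 → (1, 0, 5, 5, 4) · λ_7 → (0, 1, 1, 6, 1)

3 distinct reps among the 7 weights ⇒ 3 W_29-linkage classes:

[[1, 4, 5, 7], [2, 3], [6]]


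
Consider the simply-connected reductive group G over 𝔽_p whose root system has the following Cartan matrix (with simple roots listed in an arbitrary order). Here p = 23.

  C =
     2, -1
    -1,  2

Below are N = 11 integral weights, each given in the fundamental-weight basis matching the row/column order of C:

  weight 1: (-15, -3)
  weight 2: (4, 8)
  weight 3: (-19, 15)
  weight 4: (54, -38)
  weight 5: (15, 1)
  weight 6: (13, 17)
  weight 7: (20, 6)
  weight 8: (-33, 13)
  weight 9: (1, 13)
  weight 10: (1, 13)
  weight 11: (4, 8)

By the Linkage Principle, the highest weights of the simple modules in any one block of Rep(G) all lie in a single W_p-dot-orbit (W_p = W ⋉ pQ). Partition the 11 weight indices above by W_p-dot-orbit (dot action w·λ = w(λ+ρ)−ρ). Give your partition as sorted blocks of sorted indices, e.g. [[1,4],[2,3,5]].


C ↔ A_2 under row/col permutation; |W(A_2)| = 6.

Each λ_j+ρ reduced to Ā_23; 2-tuples below use C's row order:

  λ_1+ρ ↦ (2, 14)
  λ_2+ρ ↦ (5, 9)
  λ_3+ρ ↦ (16, 2)
  λ_4+ρ ↦ (5, 9)
  λ_5+ρ ↦ (16, 2)
  λ_6+ρ ↦ (5, 9)
  λ_7+ρ ↦ (16, 2)
  λ_8+ρ ↦ (5, 9)
  λ_9+ρ ↦ (2, 14)
  λ_10+ρ ↦ (2, 14)
  λ_11+ρ ↦ (5, 9)

Grouping the 11 weights by Ā_23-representative: 3 linkage classes.

[[1, 9, 10], [2, 4, 6, 8, 11], [3, 5, 7]]


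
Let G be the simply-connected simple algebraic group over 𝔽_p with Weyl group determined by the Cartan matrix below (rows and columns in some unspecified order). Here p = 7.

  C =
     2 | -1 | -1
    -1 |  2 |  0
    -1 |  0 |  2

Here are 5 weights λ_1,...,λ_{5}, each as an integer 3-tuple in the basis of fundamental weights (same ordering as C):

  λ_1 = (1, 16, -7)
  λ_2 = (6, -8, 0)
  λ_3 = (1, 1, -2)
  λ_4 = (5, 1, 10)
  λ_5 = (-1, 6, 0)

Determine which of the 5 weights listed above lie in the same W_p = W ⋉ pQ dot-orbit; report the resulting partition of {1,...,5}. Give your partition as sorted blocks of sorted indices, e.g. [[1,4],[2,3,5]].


Dynkin diagram of C (from the 4 off-diagonal −1 entries): A_3.

Folding the 5 weights λ_j+ρ into Ā_7 (reps in the given 3-coord order):

  λ_1 → (1, 2, 1);  λ_2 → (0, 6, 0);  λ_3 → (1, 2, 1);  λ_4 → (1, 2, 1);  λ_5 → (0, 6, 0)

2 distinct reps among the 5 weights ⇒ 2 W_7-linkage classes:

[[1, 3, 4], [2, 5]]


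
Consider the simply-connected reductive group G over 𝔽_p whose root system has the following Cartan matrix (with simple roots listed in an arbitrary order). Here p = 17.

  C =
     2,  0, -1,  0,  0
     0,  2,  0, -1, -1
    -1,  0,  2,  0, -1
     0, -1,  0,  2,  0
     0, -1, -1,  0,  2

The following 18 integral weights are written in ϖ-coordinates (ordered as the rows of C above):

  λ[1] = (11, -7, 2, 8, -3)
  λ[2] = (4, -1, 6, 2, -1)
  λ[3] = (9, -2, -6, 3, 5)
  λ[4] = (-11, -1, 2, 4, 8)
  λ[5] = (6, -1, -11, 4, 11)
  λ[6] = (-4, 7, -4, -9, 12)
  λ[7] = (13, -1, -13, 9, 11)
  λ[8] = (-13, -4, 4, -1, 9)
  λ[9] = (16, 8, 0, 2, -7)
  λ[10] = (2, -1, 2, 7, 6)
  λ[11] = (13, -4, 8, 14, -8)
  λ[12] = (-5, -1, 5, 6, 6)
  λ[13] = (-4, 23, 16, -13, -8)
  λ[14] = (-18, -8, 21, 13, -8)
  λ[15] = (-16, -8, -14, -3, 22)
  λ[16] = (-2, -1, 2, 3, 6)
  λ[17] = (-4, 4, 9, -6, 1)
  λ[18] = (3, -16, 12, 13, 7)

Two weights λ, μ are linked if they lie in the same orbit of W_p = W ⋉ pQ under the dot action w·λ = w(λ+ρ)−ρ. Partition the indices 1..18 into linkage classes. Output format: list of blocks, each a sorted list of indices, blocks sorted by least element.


A_5 Cartan matrix, 5 simple roots permuted; ρ=(1,1,1,1,1).

W_17-reps of the 18 weights in Ā_17 (same 5-coord order as C):

  λ_1+ρ ↦ (7, 2, 5, 1, 1);  λ_2+ρ ↦ (5, 0, 7, 3, 0);  λ_3+ρ ↦ (5, 1, 5, 3, 0);  λ_4+ρ ↦ (3, 0, 7, 5, 2);  λ_5+ρ ↦ (3, 0, 7, 5, 2);  λ_6+ρ ↦ (1, 0, 2, 4, 7);  λ_7+ρ ↦ (5, 0, 7, 3, 0);  λ_8+ρ ↦ (5, 0, 7, 3, 0);  λ_9+ρ ↦ (5, 1, 5, 3, 0);  λ_10+ρ ↦ (1, 0, 2, 4, 7);  λ_11+ρ ↦ (2, 1, 1, 6, 2);  λ_12+ρ ↦ (1, 0, 2, 4, 7);  λ_13+ρ ↦ (5, 0, 7, 3, 0);  λ_14+ρ ↦ (3, 0, 7, 5, 2);  λ_15+ρ ↦ (2, 1, 1, 6, 2);  λ_16+ρ ↦ (1, 0, 2, 4, 7);  λ_17+ρ ↦ (3, 0, 7, 5, 2);  λ_18+ρ ↦ (1, 0, 2, 4, 7)

6 distinct reps among the 18 weights ⇒ 6 W_17-linkage classes:

[[1], [2, 7, 8, 13], [3, 9], [4, 5, 14, 17], [6, 10, 12, 16, 18], [11, 15]]


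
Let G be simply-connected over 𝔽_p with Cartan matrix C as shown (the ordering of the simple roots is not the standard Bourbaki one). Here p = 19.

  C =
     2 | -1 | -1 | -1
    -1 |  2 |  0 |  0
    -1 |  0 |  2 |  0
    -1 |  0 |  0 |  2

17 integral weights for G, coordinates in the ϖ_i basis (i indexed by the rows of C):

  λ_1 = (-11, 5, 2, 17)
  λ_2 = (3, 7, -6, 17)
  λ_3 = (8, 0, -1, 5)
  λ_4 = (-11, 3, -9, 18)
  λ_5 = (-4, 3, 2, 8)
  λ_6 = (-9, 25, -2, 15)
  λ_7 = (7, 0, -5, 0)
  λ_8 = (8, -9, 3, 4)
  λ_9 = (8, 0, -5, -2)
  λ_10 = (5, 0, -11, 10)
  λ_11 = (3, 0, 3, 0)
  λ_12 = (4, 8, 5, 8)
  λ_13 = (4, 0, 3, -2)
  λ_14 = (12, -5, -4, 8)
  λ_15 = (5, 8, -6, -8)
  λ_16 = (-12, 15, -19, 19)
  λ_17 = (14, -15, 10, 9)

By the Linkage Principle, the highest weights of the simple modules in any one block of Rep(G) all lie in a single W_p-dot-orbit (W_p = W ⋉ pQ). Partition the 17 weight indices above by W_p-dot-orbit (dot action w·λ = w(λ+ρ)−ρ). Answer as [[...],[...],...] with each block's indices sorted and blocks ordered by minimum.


Cartan matrix: type D_4 (|W|=192); un-permuting the 4 rows.

Alcove-folded reps (p=19, 17 weights, presented ϖ-order):

  1: (1, 3, 6, 7);  2: (1, 3, 6, 7);  3: (3, 1, 0, 6);  4: (1, 8, 4, 5);  5: (3, 1, 0, 6);  6: (1, 3, 6, 7);  7: (4, 1, 4, 1);  8: (1, 8, 4, 5);  9: (4, 1, 4, 1);  10: (1, 3, 6, 7);  11: (4, 1, 4, 1);  12: (4, 1, 4, 1);  13: (4, 1, 4, 1);  14: (3, 1, 0, 6);  15: (5, 3, 1, 1);  16: (5, 3, 1, 1);  17: (1, 3, 6, 7)

Linkage partition of the 17 weights (5 classes, p=19):

[[1, 2, 6, 10, 17], [3, 5, 14], [4, 8], [7, 9, 11, 12, 13], [15, 16]]


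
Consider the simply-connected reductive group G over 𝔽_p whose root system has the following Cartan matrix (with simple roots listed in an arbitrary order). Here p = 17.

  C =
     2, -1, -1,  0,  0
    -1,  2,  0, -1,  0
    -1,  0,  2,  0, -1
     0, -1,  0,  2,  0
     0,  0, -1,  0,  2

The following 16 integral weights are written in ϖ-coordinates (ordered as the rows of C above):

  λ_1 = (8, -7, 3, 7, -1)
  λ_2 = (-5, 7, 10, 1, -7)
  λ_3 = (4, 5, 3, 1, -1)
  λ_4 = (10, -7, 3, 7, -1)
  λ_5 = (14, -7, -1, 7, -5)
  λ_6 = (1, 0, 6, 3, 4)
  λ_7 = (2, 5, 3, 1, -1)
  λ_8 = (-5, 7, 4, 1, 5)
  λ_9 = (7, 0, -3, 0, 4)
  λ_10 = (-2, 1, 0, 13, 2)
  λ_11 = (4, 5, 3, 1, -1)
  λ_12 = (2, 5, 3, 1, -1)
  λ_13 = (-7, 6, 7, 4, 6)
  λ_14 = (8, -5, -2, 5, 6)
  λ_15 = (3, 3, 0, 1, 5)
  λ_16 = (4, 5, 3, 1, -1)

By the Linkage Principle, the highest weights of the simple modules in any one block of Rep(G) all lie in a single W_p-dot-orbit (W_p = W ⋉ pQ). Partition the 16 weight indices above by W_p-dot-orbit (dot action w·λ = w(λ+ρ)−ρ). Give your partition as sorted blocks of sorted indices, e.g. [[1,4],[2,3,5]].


Root system A_5: the 5×5 matrix C matches after relabeling.

W_17-reps of the 16 weights in Ā_17 (same 5-coord order as C):

  λ_1 → (3, 6, 4, 2, 0);  λ_2 → (4, 4, 1, 2, 6);  λ_3 → (5, 6, 4, 2, 0);  λ_4 → (5, 6, 4, 2, 0);  λ_5 → (5, 6, 4, 2, 0);  λ_6 → (2, 1, 7, 2, 3);  λ_7 → (3, 6, 4, 2, 0);  λ_8 → (4, 4, 1, 2, 6);  λ_9 → (6, 1, 2, 1, 3);  λ_10 → (1, 1, 0, 12, 1);  λ_11 → (5, 6, 4, 2, 0);  λ_12 → (3, 6, 4, 2, 0);  λ_13 → (6, 1, 2, 1, 3);  λ_14 → (4, 4, 1, 2, 6);  λ_15 → (4, 4, 1, 2, 6);  λ_16 → (5, 6, 4, 2, 0)

6 distinct reps among the 16 weights ⇒ 6 W_17-linkage classes:

[[1, 7, 12], [2, 8, 14, 15], [3, 4, 5, 11, 16], [6], [9, 13], [10]]


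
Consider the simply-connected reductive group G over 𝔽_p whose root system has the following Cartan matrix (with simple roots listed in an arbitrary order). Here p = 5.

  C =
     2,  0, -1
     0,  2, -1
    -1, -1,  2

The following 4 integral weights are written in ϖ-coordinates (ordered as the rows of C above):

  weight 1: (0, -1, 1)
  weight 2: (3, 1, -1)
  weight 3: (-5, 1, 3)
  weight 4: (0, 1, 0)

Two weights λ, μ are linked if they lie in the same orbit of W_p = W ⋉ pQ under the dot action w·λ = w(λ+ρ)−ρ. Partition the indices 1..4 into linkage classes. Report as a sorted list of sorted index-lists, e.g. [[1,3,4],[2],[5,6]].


Cartan matrix: type A_3 (|W|=24); un-permuting the 3 rows.

Ā_5 reps of the 4 weights (A_3, coords as presented):

  1: (1, 0, 2);  2: (3, 1, 0);  3: (3, 1, 0);  4: (1, 2, 1)

3 distinct reps among the 4 weights ⇒ 3 W_5-linkage classes:

[[1], [2, 3], [4]]


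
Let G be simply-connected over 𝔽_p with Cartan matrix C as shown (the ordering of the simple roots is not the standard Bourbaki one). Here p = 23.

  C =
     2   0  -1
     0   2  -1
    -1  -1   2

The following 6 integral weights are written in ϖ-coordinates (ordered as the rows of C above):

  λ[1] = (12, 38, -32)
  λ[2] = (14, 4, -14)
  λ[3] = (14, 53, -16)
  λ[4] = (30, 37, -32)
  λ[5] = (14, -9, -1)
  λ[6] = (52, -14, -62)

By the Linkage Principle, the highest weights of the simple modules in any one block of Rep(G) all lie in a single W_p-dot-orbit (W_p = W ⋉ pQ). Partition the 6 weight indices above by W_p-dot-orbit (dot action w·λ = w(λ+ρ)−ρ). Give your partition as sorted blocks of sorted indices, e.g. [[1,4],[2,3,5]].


Dynkin diagram of C (from the 4 off-diagonal −1 entries): A_3.

Ā_23 reps of the 6 weights (A_3, coords as presented):

  λ_1+ρ ↦ (2, 8, 5);  λ_2+ρ ↦ (2, 8, 5);  λ_3+ρ ↦ (7, 0, 8);  λ_4+ρ ↦ (7, 0, 8);  λ_5+ρ ↦ (7, 0, 8);  λ_6+ρ ↦ (2, 8, 5)

2 distinct reps among the 6 weights ⇒ 2 W_23-linkage classes:

[[1, 2, 6], [3, 4, 5]]


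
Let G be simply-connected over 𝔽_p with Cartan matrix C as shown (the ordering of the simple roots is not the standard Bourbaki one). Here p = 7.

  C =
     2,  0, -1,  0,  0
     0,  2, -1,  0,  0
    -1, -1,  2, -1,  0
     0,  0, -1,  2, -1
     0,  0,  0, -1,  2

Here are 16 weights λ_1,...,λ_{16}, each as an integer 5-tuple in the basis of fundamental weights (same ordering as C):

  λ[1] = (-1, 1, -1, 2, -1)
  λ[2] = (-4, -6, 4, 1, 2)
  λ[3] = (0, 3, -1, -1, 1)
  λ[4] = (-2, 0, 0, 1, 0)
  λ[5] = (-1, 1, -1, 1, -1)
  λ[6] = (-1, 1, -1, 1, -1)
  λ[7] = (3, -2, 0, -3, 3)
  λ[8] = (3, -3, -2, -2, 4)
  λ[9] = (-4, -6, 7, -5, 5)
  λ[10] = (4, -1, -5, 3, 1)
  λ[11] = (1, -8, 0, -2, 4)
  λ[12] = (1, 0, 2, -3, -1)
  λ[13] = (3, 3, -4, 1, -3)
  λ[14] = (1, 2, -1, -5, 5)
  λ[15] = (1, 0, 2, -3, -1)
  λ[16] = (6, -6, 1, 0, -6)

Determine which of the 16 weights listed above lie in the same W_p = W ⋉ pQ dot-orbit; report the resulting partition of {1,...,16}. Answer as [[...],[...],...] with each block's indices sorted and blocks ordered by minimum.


Type D_5, rank 5, |W|=1920; reorder rows/cols to standard.

W_7-reps of the 16 weights in Ā_7 (same 5-coord order as C):

    1: (0, 2, 0, 2, 0)
    2: (0, 2, 0, 2, 0)
    3: (1, 4, 0, 0, 2)
    4: (1, 1, 0, 2, 1)
    5: (0, 2, 0, 2, 0)
    6: (0, 2, 0, 2, 0)
    7: (2, 1, 1, 0, 2)
    8: (1, 1, 0, 2, 1)
    9: (1, 1, 0, 2, 1)
    10: (1, 4, 0, 0, 2)
    11: (1, 4, 0, 0, 2)
    12: (2, 1, 1, 0, 2)
    13: (1, 1, 0, 2, 1)
    14: (2, 1, 1, 0, 2)
    15: (2, 1, 1, 0, 2)
    16: (0, 2, 0, 2, 0)

The 16 indices split into 4 linkage classes (same alcove rep ⇔ same W_7-dot-orbit):

[[1, 2, 5, 6, 16], [3, 10, 11], [4, 8, 9, 13], [7, 12, 14, 15]]


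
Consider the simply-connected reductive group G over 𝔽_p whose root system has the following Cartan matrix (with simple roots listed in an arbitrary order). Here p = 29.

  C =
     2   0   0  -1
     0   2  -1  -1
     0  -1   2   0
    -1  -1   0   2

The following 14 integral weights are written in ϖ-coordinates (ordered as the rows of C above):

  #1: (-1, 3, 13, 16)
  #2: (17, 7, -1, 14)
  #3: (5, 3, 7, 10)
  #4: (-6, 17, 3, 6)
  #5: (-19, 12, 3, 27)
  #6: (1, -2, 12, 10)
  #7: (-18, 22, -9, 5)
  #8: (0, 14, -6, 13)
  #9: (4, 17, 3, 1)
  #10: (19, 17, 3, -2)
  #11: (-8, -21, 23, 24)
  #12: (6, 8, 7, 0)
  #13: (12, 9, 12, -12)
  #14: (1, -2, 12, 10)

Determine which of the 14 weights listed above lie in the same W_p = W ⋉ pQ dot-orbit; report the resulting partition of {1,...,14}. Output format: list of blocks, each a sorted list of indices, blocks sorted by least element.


Type A_4, rank 4, |W|=120; reorder rows/cols to standard.

Folding the 14 weights λ_j+ρ into Ā_29 (reps in the given 4-coord order):

  λ_1 → (6, 4, 8, 11) · λ_2 → (6, 4, 8, 11) · λ_3 → (6, 4, 8, 11) · λ_4 → (5, 18, 4, 2) · λ_5 → (2, 1, 12, 10) · λ_6 → (2, 1, 12, 10) · λ_7 → (6, 4, 8, 11) · λ_8 → (0, 10, 4, 14) · λ_9 → (5, 18, 4, 2) · λ_10 → (7, 9, 8, 1) · λ_11 → (5, 18, 4, 2) · λ_12 → (7, 9, 8, 1) · λ_13 → (2, 1, 12, 10) · λ_14 → (2, 1, 12, 10)

Partition of {1..14} into 5 W_29-dot-orbits:

[[1, 2, 3, 7], [4, 9, 11], [5, 6, 13, 14], [8], [10, 12]]
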